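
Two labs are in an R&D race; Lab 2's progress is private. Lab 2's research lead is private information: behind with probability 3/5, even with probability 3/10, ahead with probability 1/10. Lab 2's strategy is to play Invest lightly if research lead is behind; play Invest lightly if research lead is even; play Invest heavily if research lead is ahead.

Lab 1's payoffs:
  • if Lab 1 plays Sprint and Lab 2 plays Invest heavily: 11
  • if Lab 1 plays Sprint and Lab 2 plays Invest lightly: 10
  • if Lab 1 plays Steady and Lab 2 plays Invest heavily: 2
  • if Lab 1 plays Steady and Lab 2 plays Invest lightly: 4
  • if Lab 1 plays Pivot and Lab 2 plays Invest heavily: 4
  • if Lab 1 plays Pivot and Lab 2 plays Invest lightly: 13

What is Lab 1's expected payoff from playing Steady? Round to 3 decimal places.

E[Steady] = 3/5·4 + 3/10·4 + 1/10·2 = 12/5 + 6/5 + 1/5 = 19/5

3.800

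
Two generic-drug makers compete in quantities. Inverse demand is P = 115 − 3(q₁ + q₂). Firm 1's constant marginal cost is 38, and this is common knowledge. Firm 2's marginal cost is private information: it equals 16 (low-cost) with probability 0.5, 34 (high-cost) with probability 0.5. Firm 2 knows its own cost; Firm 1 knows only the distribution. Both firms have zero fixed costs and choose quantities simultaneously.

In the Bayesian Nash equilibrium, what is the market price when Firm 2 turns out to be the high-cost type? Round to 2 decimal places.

63.83

Type-c best response for Firm 2: q₂(c) = (115 − c)/6 − q₁/2.
Firm 1 maximizes expected profit; its first-order condition is 115 − 6q₁ − 3E[q₂] − 38 = 0.
Substituting E[q₂] and solving: E[c₂] = 25, so q₁ = (115 − 2·38 + 25)/9 = 7.11111.
q₂(high-cost) = 9.94444, so P = 115 − 3·(7.11111 + 9.94444) = 63.8333.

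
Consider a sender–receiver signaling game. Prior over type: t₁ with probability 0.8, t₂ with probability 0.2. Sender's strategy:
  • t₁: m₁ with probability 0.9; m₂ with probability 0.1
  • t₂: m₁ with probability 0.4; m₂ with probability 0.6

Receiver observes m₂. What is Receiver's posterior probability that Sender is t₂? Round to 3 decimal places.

0.600

Apply Bayes' rule using the sender's strategy as the likelihood.
P(m₂) = 0.8·0.1 + 0.2·0.6 = 0.2
P(t₂ | m₂) = (0.2·0.6) / 0.2 = 0.12 / 0.2 = 0.6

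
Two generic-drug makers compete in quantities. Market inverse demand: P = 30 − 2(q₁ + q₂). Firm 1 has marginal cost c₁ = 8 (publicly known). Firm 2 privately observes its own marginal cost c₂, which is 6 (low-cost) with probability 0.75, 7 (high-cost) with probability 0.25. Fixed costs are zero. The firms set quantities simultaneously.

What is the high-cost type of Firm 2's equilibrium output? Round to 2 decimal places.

Type-c best response for Firm 2: q₂(c) = (30 − c)/4 − q₁/2.
Firm 1 maximizes expected profit; its first-order condition is 30 − 4q₁ − 2E[q₂] − 8 = 0.
Substituting E[q₂] and solving: E[c₂] = 6.25, so q₁ = (30 − 2·8 + 6.25)/6 = 3.375.
q₂(high-cost) = (30 − 7 − 2·3.375)/4 = 4.0625.

4.06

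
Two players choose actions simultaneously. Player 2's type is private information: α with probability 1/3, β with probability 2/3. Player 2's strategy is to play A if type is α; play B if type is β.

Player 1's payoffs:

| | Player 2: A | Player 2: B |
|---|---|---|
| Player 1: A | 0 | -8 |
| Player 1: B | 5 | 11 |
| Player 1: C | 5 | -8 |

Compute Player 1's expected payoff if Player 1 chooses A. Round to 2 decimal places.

-5.33

Take the expectation over Player 2's type, weighting each type's action by its prior probability.
E[A] = 1/3·0 + 2/3·(-8) = 0 + (-16/3) = -16/3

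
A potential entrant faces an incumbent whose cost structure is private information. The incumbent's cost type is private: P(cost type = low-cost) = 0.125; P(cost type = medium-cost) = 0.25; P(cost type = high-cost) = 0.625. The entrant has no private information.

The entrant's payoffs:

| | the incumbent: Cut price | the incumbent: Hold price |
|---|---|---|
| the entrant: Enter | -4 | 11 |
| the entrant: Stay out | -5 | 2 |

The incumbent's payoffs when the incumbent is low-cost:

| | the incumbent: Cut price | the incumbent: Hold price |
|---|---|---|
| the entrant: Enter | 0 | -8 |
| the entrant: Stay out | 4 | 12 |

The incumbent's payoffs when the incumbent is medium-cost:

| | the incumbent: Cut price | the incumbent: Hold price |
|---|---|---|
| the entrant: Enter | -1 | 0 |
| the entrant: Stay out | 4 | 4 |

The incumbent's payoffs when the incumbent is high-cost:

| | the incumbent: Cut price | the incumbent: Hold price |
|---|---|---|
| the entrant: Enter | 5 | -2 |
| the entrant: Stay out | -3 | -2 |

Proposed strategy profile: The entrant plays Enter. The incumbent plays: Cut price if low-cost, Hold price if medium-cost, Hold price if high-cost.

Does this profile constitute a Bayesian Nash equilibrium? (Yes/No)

No

A profile is a BNE iff every type of every player is best-responding given beliefs about the other side.
The entrant plays Enter: E[Enter] = 0.125·(-4) + 0.25·(11) + 0.625·(11) = 9.125; E[Stay out] = 1.125. Best-responding. ✓
The incumbent (cost type low-cost), facing Enter: Cut price gives 0, Hold price gives -8. Proposed Cut price is best. ✓
The incumbent (cost type medium-cost), facing Enter: Cut price gives -1, Hold price gives 0. Proposed Hold price is best. ✓
The incumbent (cost type high-cost), facing Enter: Cut price gives 5, Hold price gives -2. Proposed Hold price is not best — profitable deviation exists. ✗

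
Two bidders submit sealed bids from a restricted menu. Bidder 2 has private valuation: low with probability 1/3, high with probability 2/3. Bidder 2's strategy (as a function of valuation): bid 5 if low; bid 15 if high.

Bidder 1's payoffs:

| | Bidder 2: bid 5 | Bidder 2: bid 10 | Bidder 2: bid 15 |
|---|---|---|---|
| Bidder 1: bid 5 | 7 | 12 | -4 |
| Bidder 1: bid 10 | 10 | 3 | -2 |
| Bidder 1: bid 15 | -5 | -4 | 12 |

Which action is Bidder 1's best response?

bid 15

Compute Bidder 1's expected payoff for each action, taking the expectation over Bidder 2's type.
E[bid 5] = 1/3·(7) + 2/3·(-4) = -1/3
E[bid 10] = 1/3·(10) + 2/3·(-2) = 2
E[bid 15] = 1/3·(-5) + 2/3·(12) = 19/3
Best response: bid 15 (19/3 is the largest).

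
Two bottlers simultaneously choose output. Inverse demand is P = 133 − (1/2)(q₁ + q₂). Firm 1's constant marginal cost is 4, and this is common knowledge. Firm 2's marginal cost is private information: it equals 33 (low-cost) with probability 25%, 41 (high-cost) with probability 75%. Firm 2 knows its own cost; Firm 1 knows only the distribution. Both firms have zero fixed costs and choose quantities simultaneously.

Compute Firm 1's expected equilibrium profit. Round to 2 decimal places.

5976.89

Type-c best response for Firm 2: q₂(c) = (133 − c) − q₁/2.
Firm 1 maximizes expected profit; its first-order condition is 133 − q₁ − (1/2)E[q₂] − 4 = 0.
Substituting E[q₂] and solving: E[c₂] = 39, so q₁ = (133 − 2·4 + 39)/(3/2) = 109.333.
E[P] = 133 − (1/2)·(q₁ + E[q₂]) = 58.6667; Firm 1's expected profit = (E[P] − 4)·q₁ = (58.6667 − 4)·109.333 = 5976.89.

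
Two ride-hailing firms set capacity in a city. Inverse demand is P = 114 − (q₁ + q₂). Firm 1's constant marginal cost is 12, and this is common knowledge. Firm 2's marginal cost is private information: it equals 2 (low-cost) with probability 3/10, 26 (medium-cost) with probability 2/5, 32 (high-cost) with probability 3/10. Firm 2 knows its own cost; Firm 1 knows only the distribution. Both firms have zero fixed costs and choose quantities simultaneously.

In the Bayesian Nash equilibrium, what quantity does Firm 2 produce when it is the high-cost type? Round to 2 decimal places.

22.57

Type-c best response for Firm 2: q₂(c) = (114 − c)/2 − q₁/2.
Firm 1 maximizes expected profit; its first-order condition is 114 − 2q₁ − E[q₂] − 12 = 0.
Substituting E[q₂] and solving: E[c₂] = 20.6, so q₁ = (114 − 2·12 + 20.6)/3 = 36.8667.
q₂(high-cost) = (114 − 32 − 36.8667)/2 = 22.5667.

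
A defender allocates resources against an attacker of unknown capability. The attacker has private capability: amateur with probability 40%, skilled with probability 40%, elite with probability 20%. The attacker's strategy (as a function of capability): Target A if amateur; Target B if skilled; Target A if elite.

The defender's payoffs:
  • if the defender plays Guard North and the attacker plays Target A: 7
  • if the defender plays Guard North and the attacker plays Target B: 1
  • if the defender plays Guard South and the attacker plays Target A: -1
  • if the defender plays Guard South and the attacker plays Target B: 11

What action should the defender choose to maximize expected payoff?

Guard North

Compute the defender's expected payoff for each action, taking the expectation over the attacker's type.
E[Guard North] = 0.4·(7) + 0.4·(1) + 0.2·(7) = 4.6
E[Guard South] = 0.4·(-1) + 0.4·(11) + 0.2·(-1) = 3.8
Best response: Guard North (4.6 is the largest).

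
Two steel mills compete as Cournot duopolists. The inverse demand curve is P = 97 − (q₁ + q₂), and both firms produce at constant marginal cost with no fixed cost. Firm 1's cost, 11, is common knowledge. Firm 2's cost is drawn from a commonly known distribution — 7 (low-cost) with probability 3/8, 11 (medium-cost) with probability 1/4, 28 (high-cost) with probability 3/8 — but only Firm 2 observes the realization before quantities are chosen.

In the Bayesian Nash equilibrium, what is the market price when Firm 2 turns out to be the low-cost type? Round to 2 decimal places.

Type-c best response for Firm 2: q₂(c) = (97 − c)/2 − q₁/2.
Firm 1 maximizes expected profit; its first-order condition is 97 − 2q₁ − E[q₂] − 11 = 0.
Substituting E[q₂] and solving: E[c₂] = 15.875, so q₁ = (97 − 2·11 + 15.875)/3 = 30.2917.
q₂(low-cost) = 29.8542, so P = 97 − (30.2917 + 29.8542) = 36.8542.

36.85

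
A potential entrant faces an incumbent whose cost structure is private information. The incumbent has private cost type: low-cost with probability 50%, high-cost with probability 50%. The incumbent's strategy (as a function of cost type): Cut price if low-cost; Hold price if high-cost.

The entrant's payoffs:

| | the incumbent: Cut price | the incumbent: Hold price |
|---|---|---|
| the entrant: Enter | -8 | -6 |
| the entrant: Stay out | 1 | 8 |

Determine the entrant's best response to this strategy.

Stay out

E[Enter] = 0.5·(-8) + 0.5·(-6) = -7
E[Stay out] = 0.5·(1) + 0.5·(8) = 4.5
Best response: Stay out (4.5 is the largest).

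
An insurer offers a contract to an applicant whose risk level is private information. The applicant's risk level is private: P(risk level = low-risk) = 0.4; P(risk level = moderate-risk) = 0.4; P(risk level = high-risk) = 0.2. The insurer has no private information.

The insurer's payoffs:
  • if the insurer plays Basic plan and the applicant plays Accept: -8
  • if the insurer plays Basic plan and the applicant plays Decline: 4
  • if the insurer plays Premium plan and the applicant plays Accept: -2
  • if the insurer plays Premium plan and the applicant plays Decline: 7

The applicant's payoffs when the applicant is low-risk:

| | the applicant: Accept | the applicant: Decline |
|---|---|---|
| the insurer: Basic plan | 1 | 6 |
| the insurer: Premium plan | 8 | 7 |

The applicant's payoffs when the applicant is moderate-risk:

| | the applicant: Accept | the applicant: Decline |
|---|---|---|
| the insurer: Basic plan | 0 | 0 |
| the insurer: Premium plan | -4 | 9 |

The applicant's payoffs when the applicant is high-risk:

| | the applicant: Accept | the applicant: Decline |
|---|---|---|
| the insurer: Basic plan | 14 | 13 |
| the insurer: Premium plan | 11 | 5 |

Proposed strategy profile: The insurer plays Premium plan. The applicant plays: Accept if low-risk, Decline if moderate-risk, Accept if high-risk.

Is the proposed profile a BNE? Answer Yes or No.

A profile is a BNE iff every type of every player is best-responding given beliefs about the other side.
The insurer plays Premium plan: E[Premium plan] = 0.4·(-2) + 0.4·(7) + 0.2·(-2) = 1.6; E[Basic plan] = -3.2. Best-responding. ✓
The applicant (risk level low-risk), facing Premium plan: Accept gives 8, Decline gives 7. Proposed Accept is best. ✓
The applicant (risk level moderate-risk), facing Premium plan: Accept gives -4, Decline gives 9. Proposed Decline is best. ✓
The applicant (risk level high-risk), facing Premium plan: Accept gives 11, Decline gives 5. Proposed Accept is best. ✓

Yes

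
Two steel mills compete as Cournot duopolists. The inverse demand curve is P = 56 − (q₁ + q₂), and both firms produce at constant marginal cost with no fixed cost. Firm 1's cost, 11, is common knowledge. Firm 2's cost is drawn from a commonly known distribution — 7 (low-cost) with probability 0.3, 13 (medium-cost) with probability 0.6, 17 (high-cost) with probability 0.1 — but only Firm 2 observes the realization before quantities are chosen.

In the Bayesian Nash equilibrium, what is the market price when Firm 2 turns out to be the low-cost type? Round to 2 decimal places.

23.90

Type-c best response for Firm 2: q₂(c) = (56 − c)/2 − q₁/2.
Firm 1 maximizes expected profit; its first-order condition is 56 − 2q₁ − E[q₂] − 11 = 0.
Substituting E[q₂] and solving: E[c₂] = 11.6, so q₁ = (56 − 2·11 + 11.6)/3 = 15.2.
q₂(low-cost) = 16.9, so P = 56 − (15.2 + 16.9) = 23.9.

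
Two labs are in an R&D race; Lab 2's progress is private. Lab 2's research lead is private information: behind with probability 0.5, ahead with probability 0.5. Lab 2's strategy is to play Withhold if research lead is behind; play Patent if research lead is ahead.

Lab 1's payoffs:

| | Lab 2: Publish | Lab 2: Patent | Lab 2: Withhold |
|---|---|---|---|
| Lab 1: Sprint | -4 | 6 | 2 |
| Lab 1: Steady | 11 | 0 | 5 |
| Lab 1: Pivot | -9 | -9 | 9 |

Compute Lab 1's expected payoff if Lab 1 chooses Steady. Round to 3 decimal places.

2.500

E[Steady] = 0.5·5 + 0.5·0 = 2.5 + 0 = 2.5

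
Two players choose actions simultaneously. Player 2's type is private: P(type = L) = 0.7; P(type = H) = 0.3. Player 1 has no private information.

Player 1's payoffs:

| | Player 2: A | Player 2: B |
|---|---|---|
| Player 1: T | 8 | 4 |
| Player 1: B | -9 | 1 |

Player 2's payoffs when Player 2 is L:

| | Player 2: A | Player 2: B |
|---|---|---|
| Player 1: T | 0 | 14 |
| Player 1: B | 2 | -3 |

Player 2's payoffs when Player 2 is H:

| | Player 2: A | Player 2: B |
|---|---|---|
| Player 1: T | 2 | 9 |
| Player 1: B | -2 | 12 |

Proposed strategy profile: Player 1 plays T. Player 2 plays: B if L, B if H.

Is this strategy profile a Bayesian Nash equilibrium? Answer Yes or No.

Yes

Player 1 plays T: E[T] = 0.7·(4) + 0.3·(4) = 4; E[B] = 1. Best-responding. ✓
Player 2 (type L), facing T: A gives 0, B gives 14. Proposed B is best. ✓
Player 2 (type H), facing T: A gives 2, B gives 9. Proposed B is best. ✓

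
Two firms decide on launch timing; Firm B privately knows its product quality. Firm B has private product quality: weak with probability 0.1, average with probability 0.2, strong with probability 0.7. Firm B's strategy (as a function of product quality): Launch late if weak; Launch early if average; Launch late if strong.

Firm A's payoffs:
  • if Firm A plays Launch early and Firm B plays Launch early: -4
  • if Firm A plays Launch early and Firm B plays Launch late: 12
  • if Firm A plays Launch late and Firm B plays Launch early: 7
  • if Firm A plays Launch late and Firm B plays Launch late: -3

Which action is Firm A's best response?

Launch early

Compute Firm A's expected payoff for each action, taking the expectation over Firm B's type.
E[Launch early] = 0.1·(12) + 0.2·(-4) + 0.7·(12) = 8.8
E[Launch late] = 0.1·(-3) + 0.2·(7) + 0.7·(-3) = -1
Best response: Launch early (8.8 is the largest).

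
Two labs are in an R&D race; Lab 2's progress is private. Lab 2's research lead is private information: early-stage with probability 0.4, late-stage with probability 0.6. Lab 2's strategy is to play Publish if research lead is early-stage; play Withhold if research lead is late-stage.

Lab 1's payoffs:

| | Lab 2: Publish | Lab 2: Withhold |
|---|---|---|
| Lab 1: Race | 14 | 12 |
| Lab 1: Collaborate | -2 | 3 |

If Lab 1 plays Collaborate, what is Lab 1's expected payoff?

1

E[Collaborate] = 0.4·(-2) + 0.6·3 = (-0.8) + 1.8 = 1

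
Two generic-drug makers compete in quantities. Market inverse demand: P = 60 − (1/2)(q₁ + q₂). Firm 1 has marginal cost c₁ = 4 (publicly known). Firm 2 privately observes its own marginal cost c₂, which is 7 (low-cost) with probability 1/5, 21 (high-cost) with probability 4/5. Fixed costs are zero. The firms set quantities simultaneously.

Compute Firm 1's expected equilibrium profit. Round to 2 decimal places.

1095.12

Type-c best response for Firm 2: q₂(c) = (60 − c) − q₁/2.
Firm 1 maximizes expected profit; its first-order condition is 60 − q₁ − (1/2)E[q₂] − 4 = 0.
Substituting E[q₂] and solving: E[c₂] = 18.2, so q₁ = (60 − 2·4 + 18.2)/(3/2) = 46.8.
E[P] = 60 − (1/2)·(q₁ + E[q₂]) = 27.4; Firm 1's expected profit = (E[P] − 4)·q₁ = (27.4 − 4)·46.8 = 1095.12.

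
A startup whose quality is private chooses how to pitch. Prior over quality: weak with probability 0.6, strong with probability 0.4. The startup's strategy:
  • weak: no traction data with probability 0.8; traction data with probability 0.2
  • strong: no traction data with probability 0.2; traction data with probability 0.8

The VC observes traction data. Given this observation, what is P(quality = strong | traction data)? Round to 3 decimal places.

Apply Bayes' rule using the sender's strategy as the likelihood.
P(traction data) = 0.6·0.2 + 0.4·0.8 = 0.44
P(strong | traction data) = (0.4·0.8) / 0.44 = 0.32 / 0.44 = 0.727273

0.727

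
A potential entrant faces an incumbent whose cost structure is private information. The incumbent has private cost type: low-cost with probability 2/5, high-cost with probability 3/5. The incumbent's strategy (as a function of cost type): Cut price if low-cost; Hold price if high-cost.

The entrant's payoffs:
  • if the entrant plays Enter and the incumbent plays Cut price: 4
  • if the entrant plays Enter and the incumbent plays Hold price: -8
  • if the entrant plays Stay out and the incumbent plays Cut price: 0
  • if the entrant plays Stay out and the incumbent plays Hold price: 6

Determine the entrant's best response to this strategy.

E[Enter] = 2/5·(4) + 3/5·(-8) = -16/5
E[Stay out] = 2/5·(0) + 3/5·(6) = 18/5
Best response: Stay out (18/5 is the largest).

Stay out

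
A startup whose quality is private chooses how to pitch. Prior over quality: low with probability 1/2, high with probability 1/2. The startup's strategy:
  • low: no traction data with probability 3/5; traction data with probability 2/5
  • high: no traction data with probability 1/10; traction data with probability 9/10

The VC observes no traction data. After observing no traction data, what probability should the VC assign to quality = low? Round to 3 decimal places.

0.857

Apply Bayes' rule using the sender's strategy as the likelihood.
P(no traction data) = (1/2)·(3/5) + (1/2)·(1/10) = 7/20
P(low | no traction data) = ((1/2)·(3/5)) / (7/20) = (3/10) / (7/20) = 6/7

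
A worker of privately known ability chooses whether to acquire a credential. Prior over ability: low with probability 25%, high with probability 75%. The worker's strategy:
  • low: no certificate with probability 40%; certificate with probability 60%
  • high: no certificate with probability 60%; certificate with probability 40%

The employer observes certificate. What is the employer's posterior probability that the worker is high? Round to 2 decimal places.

0.67

P(certificate) = 0.25·0.6 + 0.75·0.4 = 0.45
P(high | certificate) = (0.75·0.4) / 0.45 = 0.3 / 0.45 = 0.666667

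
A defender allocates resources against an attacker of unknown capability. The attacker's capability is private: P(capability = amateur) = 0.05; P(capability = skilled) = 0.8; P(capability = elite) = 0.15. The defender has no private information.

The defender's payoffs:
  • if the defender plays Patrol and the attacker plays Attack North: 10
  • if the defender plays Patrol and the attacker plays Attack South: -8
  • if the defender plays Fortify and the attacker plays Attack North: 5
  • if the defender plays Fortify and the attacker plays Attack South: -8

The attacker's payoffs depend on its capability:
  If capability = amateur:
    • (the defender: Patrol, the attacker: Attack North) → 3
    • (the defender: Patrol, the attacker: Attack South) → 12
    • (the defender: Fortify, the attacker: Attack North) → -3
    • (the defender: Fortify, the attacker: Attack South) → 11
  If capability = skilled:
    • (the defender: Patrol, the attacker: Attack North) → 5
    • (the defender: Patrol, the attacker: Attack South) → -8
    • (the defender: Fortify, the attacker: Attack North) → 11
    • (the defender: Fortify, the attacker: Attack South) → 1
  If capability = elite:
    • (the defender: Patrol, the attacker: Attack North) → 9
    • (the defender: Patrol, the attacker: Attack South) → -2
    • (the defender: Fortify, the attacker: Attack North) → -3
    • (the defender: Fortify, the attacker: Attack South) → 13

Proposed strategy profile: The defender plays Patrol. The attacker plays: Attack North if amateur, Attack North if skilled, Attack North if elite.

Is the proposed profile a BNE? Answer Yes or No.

No

A profile is a BNE iff every type of every player is best-responding given beliefs about the other side.
The defender plays Patrol: E[Patrol] = 0.05·(10) + 0.8·(10) + 0.15·(10) = 10; E[Fortify] = 5. Best-responding. ✓
The attacker (capability amateur), facing Patrol: Attack North gives 3, Attack South gives 12. Proposed Attack North is not best — profitable deviation exists. ✗
The attacker (capability skilled), facing Patrol: Attack North gives 5, Attack South gives -8. Proposed Attack North is best. ✓
The attacker (capability elite), facing Patrol: Attack North gives 9, Attack South gives -2. Proposed Attack North is best. ✓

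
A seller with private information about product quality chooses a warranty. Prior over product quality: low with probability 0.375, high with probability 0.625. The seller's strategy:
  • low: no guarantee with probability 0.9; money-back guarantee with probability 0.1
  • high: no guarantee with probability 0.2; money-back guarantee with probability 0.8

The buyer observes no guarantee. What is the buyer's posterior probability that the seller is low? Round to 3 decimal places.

0.730

P(no guarantee) = 0.375·0.9 + 0.625·0.2 = 0.4625
P(low | no guarantee) = (0.375·0.9) / 0.4625 = 0.3375 / 0.4625 = 0.72973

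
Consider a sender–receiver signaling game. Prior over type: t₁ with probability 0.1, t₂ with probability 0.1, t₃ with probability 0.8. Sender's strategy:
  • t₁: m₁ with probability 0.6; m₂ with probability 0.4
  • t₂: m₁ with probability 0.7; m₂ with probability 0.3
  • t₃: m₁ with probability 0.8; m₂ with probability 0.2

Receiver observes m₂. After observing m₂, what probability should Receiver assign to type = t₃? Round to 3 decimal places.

0.696

Apply Bayes' rule using the sender's strategy as the likelihood.
P(m₂) = 0.1·0.4 + 0.1·0.3 + 0.8·0.2 = 0.23
P(t₃ | m₂) = (0.8·0.2) / 0.23 = 0.16 / 0.23 = 0.695652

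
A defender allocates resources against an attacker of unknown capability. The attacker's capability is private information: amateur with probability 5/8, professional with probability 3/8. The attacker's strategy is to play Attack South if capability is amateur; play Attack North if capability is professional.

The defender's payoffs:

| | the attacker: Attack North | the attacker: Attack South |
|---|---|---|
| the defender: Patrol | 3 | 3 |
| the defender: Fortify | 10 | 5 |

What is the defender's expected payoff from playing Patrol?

E[Patrol] = 5/8·3 + 3/8·3 = 15/8 + 9/8 = 3

3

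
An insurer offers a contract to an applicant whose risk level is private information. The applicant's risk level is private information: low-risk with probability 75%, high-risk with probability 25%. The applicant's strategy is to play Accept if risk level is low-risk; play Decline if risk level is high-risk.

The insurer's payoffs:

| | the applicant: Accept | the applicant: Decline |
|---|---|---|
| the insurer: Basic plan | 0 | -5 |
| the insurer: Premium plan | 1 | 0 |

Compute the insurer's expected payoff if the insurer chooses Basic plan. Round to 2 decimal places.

E[Basic plan] = 0.75·0 + 0.25·(-5) = 0 + (-1.25) = -1.25

-1.25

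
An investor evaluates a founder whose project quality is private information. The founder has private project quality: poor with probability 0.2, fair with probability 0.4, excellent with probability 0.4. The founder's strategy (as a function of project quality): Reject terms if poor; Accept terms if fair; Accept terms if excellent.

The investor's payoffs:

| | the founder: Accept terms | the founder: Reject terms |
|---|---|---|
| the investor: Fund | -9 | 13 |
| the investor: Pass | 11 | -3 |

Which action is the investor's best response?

Compute the investor's expected payoff for each action, taking the expectation over the founder's type.
E[Fund] = 0.2·(13) + 0.4·(-9) + 0.4·(-9) = -4.6
E[Pass] = 0.2·(-3) + 0.4·(11) + 0.4·(11) = 8.2
Best response: Pass (8.2 is the largest).

Pass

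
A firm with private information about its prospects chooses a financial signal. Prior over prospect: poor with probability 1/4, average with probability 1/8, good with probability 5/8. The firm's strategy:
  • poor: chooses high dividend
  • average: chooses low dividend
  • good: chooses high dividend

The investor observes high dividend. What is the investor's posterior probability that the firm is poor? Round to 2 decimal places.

0.29

Apply Bayes' rule using the sender's strategy as the likelihood.
P(high dividend) = (1/4)·1 + (1/8)·0 + (5/8)·1 = 7/8
P(poor | high dividend) = ((1/4)·1) / (7/8) = (1/4) / (7/8) = 2/7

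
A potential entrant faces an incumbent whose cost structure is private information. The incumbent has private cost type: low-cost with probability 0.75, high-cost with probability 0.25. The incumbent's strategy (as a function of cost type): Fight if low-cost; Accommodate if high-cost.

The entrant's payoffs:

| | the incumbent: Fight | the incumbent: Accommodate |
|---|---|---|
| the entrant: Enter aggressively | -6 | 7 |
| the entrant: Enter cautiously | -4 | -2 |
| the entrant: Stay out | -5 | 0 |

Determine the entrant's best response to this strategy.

E[Enter aggressively] = 0.75·(-6) + 0.25·(7) = -2.75
E[Enter cautiously] = 0.75·(-4) + 0.25·(-2) = -3.5
E[Stay out] = 0.75·(-5) + 0.25·(0) = -3.75
Best response: Enter aggressively (-2.75 is the largest).

Enter aggressively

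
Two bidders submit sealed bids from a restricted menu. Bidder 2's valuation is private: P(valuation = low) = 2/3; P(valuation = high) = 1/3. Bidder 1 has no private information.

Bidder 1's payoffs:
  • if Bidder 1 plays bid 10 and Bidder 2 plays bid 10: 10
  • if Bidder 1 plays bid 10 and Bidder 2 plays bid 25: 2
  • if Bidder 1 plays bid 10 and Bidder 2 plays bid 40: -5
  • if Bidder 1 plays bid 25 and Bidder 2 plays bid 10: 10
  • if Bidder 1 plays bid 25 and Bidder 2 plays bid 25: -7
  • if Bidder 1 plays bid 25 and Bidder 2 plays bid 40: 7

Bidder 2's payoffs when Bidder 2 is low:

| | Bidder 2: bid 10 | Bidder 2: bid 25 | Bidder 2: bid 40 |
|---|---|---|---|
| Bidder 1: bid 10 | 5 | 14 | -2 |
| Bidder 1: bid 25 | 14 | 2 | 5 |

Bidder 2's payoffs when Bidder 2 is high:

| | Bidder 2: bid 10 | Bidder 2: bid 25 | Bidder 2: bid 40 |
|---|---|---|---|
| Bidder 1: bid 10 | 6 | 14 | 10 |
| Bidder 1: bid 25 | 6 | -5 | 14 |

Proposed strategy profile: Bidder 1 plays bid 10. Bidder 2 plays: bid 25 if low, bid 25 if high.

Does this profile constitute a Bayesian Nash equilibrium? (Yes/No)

Yes

Bidder 1 plays bid 10: E[bid 10] = 2/3·(2) + 1/3·(2) = 2; E[bid 25] = -7. Best-responding. ✓
Bidder 2 (valuation low), facing bid 10: bid 10 gives 5, bid 25 gives 14, bid 40 gives -2. Proposed bid 25 is best. ✓
Bidder 2 (valuation high), facing bid 10: bid 10 gives 6, bid 25 gives 14, bid 40 gives 10. Proposed bid 25 is best. ✓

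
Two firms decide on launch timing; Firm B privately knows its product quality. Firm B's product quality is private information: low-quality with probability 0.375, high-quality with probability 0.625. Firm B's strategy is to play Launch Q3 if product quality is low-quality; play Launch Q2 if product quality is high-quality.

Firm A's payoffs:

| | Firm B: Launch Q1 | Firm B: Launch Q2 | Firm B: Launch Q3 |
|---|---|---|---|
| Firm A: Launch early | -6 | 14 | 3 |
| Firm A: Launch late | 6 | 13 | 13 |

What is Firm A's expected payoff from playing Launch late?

13

E[Launch late] = 0.375·13 + 0.625·13 = 4.875 + 8.125 = 13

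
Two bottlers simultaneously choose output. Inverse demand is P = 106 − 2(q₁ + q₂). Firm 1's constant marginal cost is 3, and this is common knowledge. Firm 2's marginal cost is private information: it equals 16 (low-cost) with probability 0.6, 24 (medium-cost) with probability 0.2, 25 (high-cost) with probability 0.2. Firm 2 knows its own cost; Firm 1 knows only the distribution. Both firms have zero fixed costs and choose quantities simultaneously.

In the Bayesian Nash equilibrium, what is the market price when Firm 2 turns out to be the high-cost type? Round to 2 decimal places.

45.60

Firm 2 with cost c maximizes (106 − 2(q₁+q₂) − c)·q₂, giving q₂(c) = (106 − c − 2q₁)/4.
E[c₂] = 0.6·16 + 0.2·24 + 0.2·25 = 19.4
Firm 1's FOC against E[q₂] yields q₁ = (106 − 2·3 + E[c₂])/6 = (106 − 6 + 19.4)/6 = 19.9.
q₂(high-cost) = 10.3, so P = 106 − 2·(19.9 + 10.3) = 45.6.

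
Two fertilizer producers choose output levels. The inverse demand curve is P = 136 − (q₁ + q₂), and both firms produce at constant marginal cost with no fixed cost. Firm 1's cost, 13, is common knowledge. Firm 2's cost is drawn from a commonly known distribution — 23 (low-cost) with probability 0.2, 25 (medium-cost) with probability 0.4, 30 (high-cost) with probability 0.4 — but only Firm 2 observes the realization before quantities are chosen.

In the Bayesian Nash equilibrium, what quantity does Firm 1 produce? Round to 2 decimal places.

Firm 2 with cost c maximizes (136 − (q₁+q₂) − c)·q₂, giving q₂(c) = (136 − c − q₁)/2.
E[c₂] = 0.2·23 + 0.4·25 + 0.4·30 = 26.6
Firm 1's FOC against E[q₂] yields q₁ = (136 − 2·13 + E[c₂])/3 = (136 − 26 + 26.6)/3 = 45.5333.

45.53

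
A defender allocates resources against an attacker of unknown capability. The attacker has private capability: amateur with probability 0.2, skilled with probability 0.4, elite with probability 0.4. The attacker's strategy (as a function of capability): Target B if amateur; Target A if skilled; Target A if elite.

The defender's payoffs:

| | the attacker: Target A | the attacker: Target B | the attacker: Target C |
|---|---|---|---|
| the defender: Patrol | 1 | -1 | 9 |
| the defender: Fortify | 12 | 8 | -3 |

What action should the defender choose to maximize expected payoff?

Compute the defender's expected payoff for each action, taking the expectation over the attacker's type.
E[Patrol] = 0.2·(-1) + 0.4·(1) + 0.4·(1) = 0.6
E[Fortify] = 0.2·(8) + 0.4·(12) + 0.4·(12) = 11.2
Best response: Fortify (11.2 is the largest).

Fortify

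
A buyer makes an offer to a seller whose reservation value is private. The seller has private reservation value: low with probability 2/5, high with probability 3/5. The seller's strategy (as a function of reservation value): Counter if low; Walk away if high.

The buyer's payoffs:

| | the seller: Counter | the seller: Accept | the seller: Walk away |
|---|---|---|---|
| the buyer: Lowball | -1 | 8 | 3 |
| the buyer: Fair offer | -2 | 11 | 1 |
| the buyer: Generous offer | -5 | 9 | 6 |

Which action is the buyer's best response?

E[Lowball] = 2/5·(-1) + 3/5·(3) = 7/5
E[Fair offer] = 2/5·(-2) + 3/5·(1) = -1/5
E[Generous offer] = 2/5·(-5) + 3/5·(6) = 8/5
Best response: Generous offer (8/5 is the largest).

Generous offer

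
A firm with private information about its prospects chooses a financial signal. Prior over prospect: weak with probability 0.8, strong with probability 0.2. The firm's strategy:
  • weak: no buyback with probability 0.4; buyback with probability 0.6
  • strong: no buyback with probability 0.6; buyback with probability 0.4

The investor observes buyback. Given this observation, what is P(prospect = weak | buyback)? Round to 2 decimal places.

0.86

P(buyback) = 0.8·0.6 + 0.2·0.4 = 0.56
P(weak | buyback) = (0.8·0.6) / 0.56 = 0.48 / 0.56 = 0.857143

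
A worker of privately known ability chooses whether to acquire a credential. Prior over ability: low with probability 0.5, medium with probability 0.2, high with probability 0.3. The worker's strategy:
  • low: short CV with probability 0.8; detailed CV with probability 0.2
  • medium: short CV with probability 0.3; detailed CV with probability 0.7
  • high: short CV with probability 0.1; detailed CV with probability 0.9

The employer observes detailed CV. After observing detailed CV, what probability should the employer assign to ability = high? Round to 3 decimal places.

0.529

P(detailed CV) = 0.5·0.2 + 0.2·0.7 + 0.3·0.9 = 0.51
P(high | detailed CV) = (0.3·0.9) / 0.51 = 0.27 / 0.51 = 0.529412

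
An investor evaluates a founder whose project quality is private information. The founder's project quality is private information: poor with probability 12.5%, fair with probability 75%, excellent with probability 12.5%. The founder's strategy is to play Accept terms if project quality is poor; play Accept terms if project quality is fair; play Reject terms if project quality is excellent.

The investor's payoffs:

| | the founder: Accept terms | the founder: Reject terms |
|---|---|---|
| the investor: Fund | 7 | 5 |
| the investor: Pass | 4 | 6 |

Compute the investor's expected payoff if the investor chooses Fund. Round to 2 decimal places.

6.75

E[Fund] = 0.125·7 + 0.75·7 + 0.125·5 = 0.875 + 5.25 + 0.625 = 6.75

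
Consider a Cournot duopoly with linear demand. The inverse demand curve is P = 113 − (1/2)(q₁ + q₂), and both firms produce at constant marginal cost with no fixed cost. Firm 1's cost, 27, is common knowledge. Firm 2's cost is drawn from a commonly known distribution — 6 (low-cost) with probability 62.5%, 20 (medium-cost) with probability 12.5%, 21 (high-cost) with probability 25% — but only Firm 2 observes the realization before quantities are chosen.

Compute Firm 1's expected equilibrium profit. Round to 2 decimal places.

1104.50

Type-c best response for Firm 2: q₂(c) = (113 − c) − q₁/2.
Firm 1 maximizes expected profit; its first-order condition is 113 − q₁ − (1/2)E[q₂] − 27 = 0.
Substituting E[q₂] and solving: E[c₂] = 11.5, so q₁ = (113 − 2·27 + 11.5)/(3/2) = 47.
E[P] = 113 − (1/2)·(q₁ + E[q₂]) = 50.5; Firm 1's expected profit = (E[P] − 27)·q₁ = (50.5 − 27)·47 = 1104.5.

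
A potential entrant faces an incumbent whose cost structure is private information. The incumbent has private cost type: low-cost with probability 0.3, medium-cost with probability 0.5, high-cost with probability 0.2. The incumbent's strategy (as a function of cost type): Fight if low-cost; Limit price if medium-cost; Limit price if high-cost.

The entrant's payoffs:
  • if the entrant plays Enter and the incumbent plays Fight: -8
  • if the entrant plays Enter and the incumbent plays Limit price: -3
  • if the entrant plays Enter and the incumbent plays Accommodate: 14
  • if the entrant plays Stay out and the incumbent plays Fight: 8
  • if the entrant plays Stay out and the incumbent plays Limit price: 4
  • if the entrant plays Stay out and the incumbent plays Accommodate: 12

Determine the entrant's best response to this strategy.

E[Enter] = 0.3·(-8) + 0.5·(-3) + 0.2·(-3) = -4.5
E[Stay out] = 0.3·(8) + 0.5·(4) + 0.2·(4) = 5.2
Best response: Stay out (5.2 is the largest).

Stay out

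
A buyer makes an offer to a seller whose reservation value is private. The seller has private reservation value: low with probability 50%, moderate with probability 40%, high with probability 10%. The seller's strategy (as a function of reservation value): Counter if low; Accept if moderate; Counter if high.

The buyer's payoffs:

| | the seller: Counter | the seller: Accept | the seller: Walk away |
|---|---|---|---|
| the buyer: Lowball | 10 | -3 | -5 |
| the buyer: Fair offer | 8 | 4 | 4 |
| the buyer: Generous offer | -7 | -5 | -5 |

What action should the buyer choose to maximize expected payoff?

Fair offer

Compute the buyer's expected payoff for each action, taking the expectation over the seller's type.
E[Lowball] = 0.5·(10) + 0.4·(-3) + 0.1·(10) = 4.8
E[Fair offer] = 0.5·(8) + 0.4·(4) + 0.1·(8) = 6.4
E[Generous offer] = 0.5·(-7) + 0.4·(-5) + 0.1·(-7) = -6.2
Best response: Fair offer (6.4 is the largest).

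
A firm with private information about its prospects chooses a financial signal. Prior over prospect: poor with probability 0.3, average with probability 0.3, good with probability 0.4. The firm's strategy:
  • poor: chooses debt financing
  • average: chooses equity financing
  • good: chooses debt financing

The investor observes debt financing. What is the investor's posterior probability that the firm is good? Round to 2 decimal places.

0.57

P(debt financing) = 0.3·1 + 0.3·0 + 0.4·1 = 0.7
P(good | debt financing) = (0.4·1) / 0.7 = 0.4 / 0.7 = 0.571429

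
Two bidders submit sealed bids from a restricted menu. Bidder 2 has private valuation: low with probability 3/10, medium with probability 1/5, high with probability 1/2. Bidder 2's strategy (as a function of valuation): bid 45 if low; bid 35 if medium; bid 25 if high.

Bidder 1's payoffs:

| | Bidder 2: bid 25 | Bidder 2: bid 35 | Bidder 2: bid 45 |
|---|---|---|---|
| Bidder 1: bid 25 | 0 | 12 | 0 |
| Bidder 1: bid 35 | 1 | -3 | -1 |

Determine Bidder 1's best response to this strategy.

Compute Bidder 1's expected payoff for each action, taking the expectation over Bidder 2's type.
E[bid 25] = 3/10·(0) + 1/5·(12) + 1/2·(0) = 12/5
E[bid 35] = 3/10·(-1) + 1/5·(-3) + 1/2·(1) = -2/5
Best response: bid 25 (12/5 is the largest).

bid 25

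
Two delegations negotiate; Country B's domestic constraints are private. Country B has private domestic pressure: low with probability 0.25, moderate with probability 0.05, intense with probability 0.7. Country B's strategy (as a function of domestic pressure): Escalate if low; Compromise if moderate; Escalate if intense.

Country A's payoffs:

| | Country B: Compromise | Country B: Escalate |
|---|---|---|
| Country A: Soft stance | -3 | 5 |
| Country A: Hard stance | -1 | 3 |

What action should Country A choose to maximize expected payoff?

Compute Country A's expected payoff for each action, taking the expectation over Country B's type.
E[Soft stance] = 0.25·(5) + 0.05·(-3) + 0.7·(5) = 4.6
E[Hard stance] = 0.25·(3) + 0.05·(-1) + 0.7·(3) = 2.8
Best response: Soft stance (4.6 is the largest).

Soft stance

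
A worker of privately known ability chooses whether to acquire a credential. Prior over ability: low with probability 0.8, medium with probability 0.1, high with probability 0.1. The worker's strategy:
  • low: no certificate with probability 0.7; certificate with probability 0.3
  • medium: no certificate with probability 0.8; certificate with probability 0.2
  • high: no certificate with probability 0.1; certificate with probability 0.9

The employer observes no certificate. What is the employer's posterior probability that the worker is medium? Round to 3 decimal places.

P(no certificate) = 0.8·0.7 + 0.1·0.8 + 0.1·0.1 = 0.65
P(medium | no certificate) = (0.1·0.8) / 0.65 = 0.08 / 0.65 = 0.123077

0.123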